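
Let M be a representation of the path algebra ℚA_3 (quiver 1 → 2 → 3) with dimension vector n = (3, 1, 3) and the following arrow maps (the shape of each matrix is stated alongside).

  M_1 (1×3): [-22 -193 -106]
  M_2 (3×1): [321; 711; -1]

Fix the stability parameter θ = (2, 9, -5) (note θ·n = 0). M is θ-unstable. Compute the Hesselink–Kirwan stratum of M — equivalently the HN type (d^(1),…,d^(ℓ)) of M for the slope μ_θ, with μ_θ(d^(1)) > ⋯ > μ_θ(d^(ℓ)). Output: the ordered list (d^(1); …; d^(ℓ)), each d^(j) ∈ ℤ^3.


Interval decomposition of M: I[1,1]^2, I[1,3], I[3,3]^2.
HN type (ℓ=2): μ^(1)=2; μ^(2)=-5

((3, 1, 1); (0, 0, 2))


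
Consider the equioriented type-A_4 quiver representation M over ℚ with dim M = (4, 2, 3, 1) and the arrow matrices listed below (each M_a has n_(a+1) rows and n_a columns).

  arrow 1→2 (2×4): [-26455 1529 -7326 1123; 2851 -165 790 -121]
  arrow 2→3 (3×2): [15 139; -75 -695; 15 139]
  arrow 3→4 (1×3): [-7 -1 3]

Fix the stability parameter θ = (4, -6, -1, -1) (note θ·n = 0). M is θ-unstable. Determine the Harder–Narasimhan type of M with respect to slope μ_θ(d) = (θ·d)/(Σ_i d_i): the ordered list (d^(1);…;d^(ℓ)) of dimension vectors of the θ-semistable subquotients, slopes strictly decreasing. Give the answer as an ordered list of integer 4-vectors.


Interval decomposition of M: I[1,1]^2, I[1,2], I[1,4], I[3,3]^2.
HN type (ℓ=2): μ^(1)=4; μ^(2)=-1

((2, 0, 0, 0); (2, 2, 3, 1))


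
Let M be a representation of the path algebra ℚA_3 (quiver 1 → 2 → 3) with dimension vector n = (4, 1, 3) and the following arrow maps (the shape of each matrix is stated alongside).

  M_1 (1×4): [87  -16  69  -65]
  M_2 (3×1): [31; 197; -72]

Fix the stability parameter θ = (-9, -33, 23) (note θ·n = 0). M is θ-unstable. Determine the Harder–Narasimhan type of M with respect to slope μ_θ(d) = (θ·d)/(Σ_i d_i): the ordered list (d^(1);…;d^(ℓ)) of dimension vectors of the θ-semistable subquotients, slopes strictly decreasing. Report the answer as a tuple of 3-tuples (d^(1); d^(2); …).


Barcode: M ≅ I[1,1]^3, I[1,3], I[3,3]^2. HN layers by μ_θ (3 steps, strictly decreasing):
  μ^(1)=23; μ^(2)=-9; μ^(3)=-21

((0, 0, 3); (3, 0, 0); (1, 1, 0))


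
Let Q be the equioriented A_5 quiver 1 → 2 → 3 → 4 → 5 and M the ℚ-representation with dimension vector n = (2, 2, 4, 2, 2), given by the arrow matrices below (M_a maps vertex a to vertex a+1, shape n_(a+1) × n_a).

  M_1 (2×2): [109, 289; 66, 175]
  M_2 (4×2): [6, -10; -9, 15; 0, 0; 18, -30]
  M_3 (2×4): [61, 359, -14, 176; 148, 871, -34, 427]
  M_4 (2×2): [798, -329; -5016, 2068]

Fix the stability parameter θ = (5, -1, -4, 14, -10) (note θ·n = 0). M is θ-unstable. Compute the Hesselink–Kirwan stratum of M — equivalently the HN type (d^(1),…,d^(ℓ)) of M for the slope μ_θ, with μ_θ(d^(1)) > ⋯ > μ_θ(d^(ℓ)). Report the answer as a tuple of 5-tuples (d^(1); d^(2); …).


Via rank(M_{q-1}∘⋯∘M_p): M ≅ I[1,2], I[1,5], I[3,3]^2, I[3,4], I[5,5].
μ_θ-semistable layers: μ^(1)=14; μ^(2)=2; μ^(3)=0; μ^(4)=-4; μ^(5)=-10

((0, 0, 0, 1, 0); (1, 1, 0, 1, 1); (1, 1, 1, 0, 0); (0, 0, 3, 0, 0); (0, 0, 0, 0, 1))


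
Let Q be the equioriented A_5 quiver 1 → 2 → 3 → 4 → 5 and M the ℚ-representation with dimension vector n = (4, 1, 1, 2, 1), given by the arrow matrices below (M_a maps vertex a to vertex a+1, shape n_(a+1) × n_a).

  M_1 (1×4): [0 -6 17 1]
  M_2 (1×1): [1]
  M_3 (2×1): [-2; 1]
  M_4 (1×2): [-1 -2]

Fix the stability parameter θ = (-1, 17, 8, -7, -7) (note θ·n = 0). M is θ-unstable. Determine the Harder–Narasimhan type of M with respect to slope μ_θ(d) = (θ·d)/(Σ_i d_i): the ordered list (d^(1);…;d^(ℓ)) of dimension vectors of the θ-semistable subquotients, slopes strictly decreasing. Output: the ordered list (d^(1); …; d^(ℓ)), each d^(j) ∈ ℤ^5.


Via rank(M_{q-1}∘⋯∘M_p): M ≅ I[1,1]^3, I[1,4], I[4,5].
μ_θ-semistable layers: μ^(1)=6; μ^(2)=-1; μ^(3)=-7

((0, 1, 1, 1, 0); (4, 0, 0, 0, 0); (0, 0, 0, 1, 1))


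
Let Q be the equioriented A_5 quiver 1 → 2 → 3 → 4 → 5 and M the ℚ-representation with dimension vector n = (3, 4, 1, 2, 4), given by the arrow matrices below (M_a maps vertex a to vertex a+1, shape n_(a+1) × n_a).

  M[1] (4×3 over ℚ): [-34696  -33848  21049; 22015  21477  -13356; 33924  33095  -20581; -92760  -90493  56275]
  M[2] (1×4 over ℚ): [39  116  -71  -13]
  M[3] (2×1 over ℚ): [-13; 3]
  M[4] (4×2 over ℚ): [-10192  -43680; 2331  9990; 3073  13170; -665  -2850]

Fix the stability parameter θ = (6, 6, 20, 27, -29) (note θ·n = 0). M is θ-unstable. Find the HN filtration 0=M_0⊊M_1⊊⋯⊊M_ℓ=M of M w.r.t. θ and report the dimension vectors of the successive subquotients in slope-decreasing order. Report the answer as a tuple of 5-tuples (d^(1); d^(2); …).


Via rank(M_{q-1}∘⋯∘M_p): M ≅ I[1,2]^2, I[1,5], I[2,2], I[4,4], I[5,5]^3.
μ_θ-semistable layers: μ^(1)=27; μ^(2)=6; μ^(3)=-29

((0, 0, 0, 1, 0); (3, 4, 1, 1, 1); (0, 0, 0, 0, 3))


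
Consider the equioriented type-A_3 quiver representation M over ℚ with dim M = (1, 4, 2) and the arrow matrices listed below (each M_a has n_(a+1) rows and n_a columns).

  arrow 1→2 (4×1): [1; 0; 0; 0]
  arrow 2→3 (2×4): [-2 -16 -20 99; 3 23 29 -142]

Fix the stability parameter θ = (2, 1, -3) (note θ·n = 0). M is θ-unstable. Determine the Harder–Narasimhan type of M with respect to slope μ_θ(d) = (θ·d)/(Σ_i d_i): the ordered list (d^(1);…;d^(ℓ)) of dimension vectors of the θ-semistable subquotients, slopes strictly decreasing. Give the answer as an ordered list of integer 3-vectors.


Via rank(M_{q-1}∘⋯∘M_p): M ≅ I[1,3], I[2,2]^2, I[2,3].
μ_θ-semistable layers: μ^(1)=1; μ^(2)=0; μ^(3)=-1

((0, 2, 0); (1, 1, 1); (0, 1, 1))


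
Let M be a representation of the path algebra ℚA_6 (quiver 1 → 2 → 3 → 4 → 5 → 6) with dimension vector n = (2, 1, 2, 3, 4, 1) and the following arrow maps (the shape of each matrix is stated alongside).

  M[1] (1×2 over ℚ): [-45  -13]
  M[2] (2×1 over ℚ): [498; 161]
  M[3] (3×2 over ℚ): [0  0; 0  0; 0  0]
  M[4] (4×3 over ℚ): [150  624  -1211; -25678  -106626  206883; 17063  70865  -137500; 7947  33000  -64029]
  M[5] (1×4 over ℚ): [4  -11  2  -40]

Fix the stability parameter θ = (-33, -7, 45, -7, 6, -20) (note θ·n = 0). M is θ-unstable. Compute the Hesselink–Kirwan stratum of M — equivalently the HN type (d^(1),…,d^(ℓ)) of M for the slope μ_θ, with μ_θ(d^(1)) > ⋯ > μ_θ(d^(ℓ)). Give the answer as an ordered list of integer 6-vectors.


Interval decomposition of M: I[1,1], I[1,3], I[3,3], I[4,5]^2, I[4,6], I[5,5].
HN type (ℓ=4): μ^(1)=45; μ^(2)=6; μ^(3)=-7; μ^(4)=-33

((0, 0, 2, 0, 0, 0); (0, 0, 0, 0, 3, 0); (0, 1, 0, 3, 1, 1); (2, 0, 0, 0, 0, 0))


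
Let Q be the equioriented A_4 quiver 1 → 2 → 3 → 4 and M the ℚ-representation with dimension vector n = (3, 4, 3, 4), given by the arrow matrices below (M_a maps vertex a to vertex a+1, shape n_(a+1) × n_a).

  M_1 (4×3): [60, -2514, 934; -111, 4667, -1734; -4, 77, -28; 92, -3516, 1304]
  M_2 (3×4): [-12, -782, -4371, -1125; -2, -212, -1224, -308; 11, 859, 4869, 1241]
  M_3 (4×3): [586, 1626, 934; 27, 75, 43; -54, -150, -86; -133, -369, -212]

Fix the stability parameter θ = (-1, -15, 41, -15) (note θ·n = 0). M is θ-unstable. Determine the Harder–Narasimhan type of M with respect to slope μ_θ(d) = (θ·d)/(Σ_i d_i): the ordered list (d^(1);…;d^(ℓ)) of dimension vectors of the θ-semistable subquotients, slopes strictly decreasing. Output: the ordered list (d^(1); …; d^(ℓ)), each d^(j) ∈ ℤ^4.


Interval decomposition of M: I[1,3], I[1,4]^2, I[2,2], I[4,4]^2.
HN type (ℓ=4): μ^(1)=41; μ^(2)=13; μ^(3)=-8; μ^(4)=-15

((0, 0, 1, 0); (0, 0, 2, 2); (3, 3, 0, 0); (0, 1, 0, 2))


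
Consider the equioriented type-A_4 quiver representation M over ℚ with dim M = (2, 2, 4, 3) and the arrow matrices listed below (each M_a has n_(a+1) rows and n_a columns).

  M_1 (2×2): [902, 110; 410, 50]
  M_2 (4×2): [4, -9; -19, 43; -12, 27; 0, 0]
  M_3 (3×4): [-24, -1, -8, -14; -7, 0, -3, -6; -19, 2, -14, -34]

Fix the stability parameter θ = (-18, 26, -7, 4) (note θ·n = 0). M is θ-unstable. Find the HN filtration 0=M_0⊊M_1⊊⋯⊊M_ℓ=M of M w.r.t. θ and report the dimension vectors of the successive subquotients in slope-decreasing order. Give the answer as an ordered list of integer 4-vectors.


Barcode: M ≅ I[1,1], I[1,4], I[2,4], I[3,3], I[3,4]. HN layers by μ_θ (4 steps, strictly decreasing):
  μ^(1)=23/3; μ^(2)=4; μ^(3)=-7; μ^(4)=-18

((0, 2, 2, 2); (0, 0, 0, 1); (0, 0, 2, 0); (2, 0, 0, 0))


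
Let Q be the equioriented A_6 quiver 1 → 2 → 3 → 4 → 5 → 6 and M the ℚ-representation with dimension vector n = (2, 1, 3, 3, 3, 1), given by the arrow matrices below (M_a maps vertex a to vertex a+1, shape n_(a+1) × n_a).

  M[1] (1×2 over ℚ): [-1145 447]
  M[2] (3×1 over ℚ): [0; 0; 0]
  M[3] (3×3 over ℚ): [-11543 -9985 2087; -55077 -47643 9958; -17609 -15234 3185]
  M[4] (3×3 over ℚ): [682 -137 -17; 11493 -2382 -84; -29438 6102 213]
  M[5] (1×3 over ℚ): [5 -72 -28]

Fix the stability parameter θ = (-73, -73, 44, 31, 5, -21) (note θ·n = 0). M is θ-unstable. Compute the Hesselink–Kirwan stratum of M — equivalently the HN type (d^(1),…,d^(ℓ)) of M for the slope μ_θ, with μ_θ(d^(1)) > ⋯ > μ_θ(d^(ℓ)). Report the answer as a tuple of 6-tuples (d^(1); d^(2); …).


Via rank(M_{q-1}∘⋯∘M_p): M ≅ I[1,1], I[1,2], I[3,5]^2, I[3,6].
μ_θ-semistable layers: μ^(1)=80/3; μ^(2)=59/4; μ^(3)=-73

((0, 0, 2, 2, 2, 0); (0, 0, 1, 1, 1, 1); (2, 1, 0, 0, 0, 0))


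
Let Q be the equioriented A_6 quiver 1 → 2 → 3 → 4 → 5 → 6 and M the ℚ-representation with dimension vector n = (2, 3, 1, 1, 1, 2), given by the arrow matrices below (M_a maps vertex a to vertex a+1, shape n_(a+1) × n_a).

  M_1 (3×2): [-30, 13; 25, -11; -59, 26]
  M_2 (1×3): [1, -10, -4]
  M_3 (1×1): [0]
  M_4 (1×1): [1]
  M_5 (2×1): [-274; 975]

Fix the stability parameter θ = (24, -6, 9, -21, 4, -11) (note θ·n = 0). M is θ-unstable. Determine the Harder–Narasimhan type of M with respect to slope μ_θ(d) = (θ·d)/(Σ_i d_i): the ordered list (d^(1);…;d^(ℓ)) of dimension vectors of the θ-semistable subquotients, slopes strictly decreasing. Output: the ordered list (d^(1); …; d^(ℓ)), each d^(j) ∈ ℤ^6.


Via rank(M_{q-1}∘⋯∘M_p): M ≅ I[1,2], I[1,3], I[2,2], I[4,6], I[6,6].
μ_θ-semistable layers: μ^(1)=9; μ^(2)=-7/2; μ^(3)=-6; μ^(4)=-11; μ^(5)=-21

((2, 2, 1, 0, 0, 0); (0, 0, 0, 0, 1, 1); (0, 1, 0, 0, 0, 0); (0, 0, 0, 0, 0, 1); (0, 0, 0, 1, 0, 0))


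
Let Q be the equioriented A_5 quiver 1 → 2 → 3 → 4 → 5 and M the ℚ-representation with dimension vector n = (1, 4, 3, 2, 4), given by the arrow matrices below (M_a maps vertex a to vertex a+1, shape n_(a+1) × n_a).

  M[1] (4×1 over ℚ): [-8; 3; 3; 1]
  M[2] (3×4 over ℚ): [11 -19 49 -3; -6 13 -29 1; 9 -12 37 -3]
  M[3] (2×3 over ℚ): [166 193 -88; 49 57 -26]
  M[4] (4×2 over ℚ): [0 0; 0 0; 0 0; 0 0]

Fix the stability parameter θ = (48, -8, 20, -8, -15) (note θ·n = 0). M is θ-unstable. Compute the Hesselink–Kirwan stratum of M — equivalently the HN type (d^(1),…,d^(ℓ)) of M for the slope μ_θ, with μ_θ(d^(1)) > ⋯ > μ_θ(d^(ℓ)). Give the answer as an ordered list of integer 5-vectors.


Via rank(M_{q-1}∘⋯∘M_p): M ≅ I[1,4], I[2,2], I[2,3], I[2,4], I[5,5]^4.
μ_θ-semistable layers: μ^(1)=20; μ^(2)=13; μ^(3)=6; μ^(4)=-8; μ^(5)=-15

((0, 0, 1, 0, 0); (1, 1, 1, 1, 0); (0, 0, 1, 1, 0); (0, 3, 0, 0, 0); (0, 0, 0, 0, 4))


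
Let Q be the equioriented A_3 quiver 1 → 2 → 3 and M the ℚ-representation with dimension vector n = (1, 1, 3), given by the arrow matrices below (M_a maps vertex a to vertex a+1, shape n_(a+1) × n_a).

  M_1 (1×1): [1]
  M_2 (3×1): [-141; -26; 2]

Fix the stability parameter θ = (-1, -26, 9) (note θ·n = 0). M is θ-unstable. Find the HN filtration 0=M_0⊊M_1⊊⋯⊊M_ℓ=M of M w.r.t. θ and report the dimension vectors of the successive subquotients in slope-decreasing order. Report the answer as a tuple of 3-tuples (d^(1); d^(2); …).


Barcode: M ≅ I[1,3], I[3,3]^2. HN layers by μ_θ (2 steps, strictly decreasing):
  μ^(1)=9; μ^(2)=-27/2

((0, 0, 3); (1, 1, 0))


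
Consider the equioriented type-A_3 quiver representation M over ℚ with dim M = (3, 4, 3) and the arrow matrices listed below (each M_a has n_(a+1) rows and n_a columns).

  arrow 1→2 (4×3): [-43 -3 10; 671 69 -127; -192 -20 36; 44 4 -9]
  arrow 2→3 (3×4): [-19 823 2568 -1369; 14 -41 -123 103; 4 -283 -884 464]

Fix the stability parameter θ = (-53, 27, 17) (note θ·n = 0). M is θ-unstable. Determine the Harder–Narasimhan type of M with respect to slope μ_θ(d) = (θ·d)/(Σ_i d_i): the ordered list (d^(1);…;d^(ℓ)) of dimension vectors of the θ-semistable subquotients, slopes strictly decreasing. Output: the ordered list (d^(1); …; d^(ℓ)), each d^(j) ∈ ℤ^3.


Via rank(M_{q-1}∘⋯∘M_p): M ≅ I[1,3]^3, I[2,2].
μ_θ-semistable layers: μ^(1)=27; μ^(2)=22; μ^(3)=-53

((0, 1, 0); (0, 3, 3); (3, 0, 0))


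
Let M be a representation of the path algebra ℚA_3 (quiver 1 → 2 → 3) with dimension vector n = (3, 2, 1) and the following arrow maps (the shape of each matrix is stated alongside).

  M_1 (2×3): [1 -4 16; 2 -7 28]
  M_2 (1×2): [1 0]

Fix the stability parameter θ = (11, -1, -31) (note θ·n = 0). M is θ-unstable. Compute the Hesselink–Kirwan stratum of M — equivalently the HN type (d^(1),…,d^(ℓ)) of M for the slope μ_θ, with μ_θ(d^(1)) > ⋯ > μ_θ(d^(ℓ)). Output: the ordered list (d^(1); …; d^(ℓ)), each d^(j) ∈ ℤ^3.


Via rank(M_{q-1}∘⋯∘M_p): M ≅ I[1,1], I[1,2], I[1,3].
μ_θ-semistable layers: μ^(1)=11; μ^(2)=5; μ^(3)=-7

((1, 0, 0); (1, 1, 0); (1, 1, 1))


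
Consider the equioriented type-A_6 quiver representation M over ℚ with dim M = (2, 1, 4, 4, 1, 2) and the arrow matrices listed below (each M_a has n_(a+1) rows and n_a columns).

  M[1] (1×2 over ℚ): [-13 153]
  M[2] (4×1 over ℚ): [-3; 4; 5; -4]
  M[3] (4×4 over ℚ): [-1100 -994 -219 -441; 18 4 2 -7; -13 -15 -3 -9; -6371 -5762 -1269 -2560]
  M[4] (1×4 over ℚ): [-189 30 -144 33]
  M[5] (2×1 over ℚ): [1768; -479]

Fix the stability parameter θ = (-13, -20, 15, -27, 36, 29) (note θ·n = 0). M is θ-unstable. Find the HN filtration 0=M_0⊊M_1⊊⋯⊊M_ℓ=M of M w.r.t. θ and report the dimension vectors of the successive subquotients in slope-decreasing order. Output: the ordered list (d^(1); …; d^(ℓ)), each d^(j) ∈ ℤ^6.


Via rank(M_{q-1}∘⋯∘M_p): M ≅ I[1,1], I[1,6], I[3,4]^3, I[6,6].
μ_θ-semistable layers: μ^(1)=65/2; μ^(2)=29; μ^(3)=-6; μ^(4)=-13; μ^(5)=-33/2

((0, 0, 0, 0, 1, 1); (0, 0, 0, 0, 0, 1); (0, 0, 4, 4, 0, 0); (1, 0, 0, 0, 0, 0); (1, 1, 0, 0, 0, 0))


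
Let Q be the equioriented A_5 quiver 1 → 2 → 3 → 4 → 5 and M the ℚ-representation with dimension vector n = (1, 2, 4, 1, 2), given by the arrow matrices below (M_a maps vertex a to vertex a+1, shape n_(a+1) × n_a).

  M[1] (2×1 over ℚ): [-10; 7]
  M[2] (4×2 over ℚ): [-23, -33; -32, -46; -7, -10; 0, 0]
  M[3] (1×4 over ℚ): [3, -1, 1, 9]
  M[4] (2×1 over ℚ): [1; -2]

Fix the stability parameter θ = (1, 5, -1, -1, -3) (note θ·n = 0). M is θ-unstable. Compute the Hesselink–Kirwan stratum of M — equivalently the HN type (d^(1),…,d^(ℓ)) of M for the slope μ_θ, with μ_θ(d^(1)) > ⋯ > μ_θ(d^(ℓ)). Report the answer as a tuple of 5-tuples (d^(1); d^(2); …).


Barcode: M ≅ I[1,5], I[2,3], I[3,3]^2, I[5,5]. HN layers by μ_θ (4 steps, strictly decreasing):
  μ^(1)=2; μ^(2)=1/5; μ^(3)=-1; μ^(4)=-3

((0, 1, 1, 0, 0); (1, 1, 1, 1, 1); (0, 0, 2, 0, 0); (0, 0, 0, 0, 1))


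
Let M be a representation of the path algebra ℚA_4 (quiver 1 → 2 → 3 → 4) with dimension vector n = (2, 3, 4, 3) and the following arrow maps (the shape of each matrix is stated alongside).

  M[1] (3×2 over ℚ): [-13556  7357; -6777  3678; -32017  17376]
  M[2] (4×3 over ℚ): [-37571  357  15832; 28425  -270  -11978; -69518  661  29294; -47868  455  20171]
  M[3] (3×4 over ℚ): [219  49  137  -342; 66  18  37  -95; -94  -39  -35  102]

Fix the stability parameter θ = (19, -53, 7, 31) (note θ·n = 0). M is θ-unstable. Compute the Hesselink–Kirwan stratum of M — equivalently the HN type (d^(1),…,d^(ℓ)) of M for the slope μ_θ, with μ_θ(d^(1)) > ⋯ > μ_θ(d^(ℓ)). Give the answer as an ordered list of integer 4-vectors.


Via rank(M_{q-1}∘⋯∘M_p): M ≅ I[1,4]^2, I[2,4], I[3,3].
μ_θ-semistable layers: μ^(1)=31; μ^(2)=7; μ^(3)=-17; μ^(4)=-53

((0, 0, 0, 3); (0, 0, 4, 0); (2, 2, 0, 0); (0, 1, 0, 0))


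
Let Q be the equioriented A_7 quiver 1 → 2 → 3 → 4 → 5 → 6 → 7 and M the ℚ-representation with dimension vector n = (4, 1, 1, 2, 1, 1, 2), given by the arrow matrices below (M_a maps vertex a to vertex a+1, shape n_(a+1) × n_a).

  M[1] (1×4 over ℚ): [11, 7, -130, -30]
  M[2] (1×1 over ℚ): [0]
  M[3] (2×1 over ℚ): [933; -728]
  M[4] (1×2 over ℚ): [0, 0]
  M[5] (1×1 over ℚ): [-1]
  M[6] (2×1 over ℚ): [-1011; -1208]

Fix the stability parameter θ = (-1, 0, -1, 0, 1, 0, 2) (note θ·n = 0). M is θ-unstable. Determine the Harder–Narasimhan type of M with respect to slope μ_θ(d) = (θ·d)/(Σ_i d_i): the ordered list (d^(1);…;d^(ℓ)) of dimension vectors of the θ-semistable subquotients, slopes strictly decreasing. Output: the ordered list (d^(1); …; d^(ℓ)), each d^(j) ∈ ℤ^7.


Via rank(M_{q-1}∘⋯∘M_p): M ≅ I[1,1]^3, I[1,2], I[3,4], I[4,4], I[5,7], I[7,7].
μ_θ-semistable layers: μ^(1)=2; μ^(2)=1/2; μ^(3)=0; μ^(4)=-1

((0, 0, 0, 0, 0, 0, 2); (0, 0, 0, 0, 1, 1, 0); (0, 1, 0, 2, 0, 0, 0); (4, 0, 1, 0, 0, 0, 0))


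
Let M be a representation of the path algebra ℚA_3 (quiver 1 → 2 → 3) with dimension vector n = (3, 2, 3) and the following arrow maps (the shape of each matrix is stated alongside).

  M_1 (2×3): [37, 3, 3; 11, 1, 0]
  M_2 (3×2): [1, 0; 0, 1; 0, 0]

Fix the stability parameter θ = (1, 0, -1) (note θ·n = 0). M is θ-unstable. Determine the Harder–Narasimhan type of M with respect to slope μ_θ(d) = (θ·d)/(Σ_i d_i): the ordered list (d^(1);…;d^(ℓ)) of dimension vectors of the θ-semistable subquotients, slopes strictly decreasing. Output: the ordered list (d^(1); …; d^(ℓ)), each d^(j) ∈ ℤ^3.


Via rank(M_{q-1}∘⋯∘M_p): M ≅ I[1,1], I[1,3]^2, I[3,3].
μ_θ-semistable layers: μ^(1)=1; μ^(2)=0; μ^(3)=-1

((1, 0, 0); (2, 2, 2); (0, 0, 1))


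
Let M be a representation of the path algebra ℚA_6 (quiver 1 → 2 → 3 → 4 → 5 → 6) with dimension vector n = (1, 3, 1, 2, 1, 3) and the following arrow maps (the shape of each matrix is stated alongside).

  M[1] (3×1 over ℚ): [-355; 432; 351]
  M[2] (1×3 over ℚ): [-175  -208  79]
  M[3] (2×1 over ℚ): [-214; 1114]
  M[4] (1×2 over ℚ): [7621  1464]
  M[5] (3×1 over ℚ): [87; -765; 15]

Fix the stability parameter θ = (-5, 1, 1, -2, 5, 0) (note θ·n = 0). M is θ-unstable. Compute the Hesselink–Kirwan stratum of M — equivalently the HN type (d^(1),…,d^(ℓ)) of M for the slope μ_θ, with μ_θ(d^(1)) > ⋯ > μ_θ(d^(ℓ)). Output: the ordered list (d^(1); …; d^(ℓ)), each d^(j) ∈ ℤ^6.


Barcode: M ≅ I[1,6], I[2,2]^2, I[4,4], I[6,6]^2. HN layers by μ_θ (5 steps, strictly decreasing):
  μ^(1)=5/2; μ^(2)=1; μ^(3)=0; μ^(4)=-2; μ^(5)=-5

((0, 0, 0, 0, 1, 1); (0, 2, 0, 0, 0, 0); (0, 1, 1, 1, 0, 2); (0, 0, 0, 1, 0, 0); (1, 0, 0, 0, 0, 0))


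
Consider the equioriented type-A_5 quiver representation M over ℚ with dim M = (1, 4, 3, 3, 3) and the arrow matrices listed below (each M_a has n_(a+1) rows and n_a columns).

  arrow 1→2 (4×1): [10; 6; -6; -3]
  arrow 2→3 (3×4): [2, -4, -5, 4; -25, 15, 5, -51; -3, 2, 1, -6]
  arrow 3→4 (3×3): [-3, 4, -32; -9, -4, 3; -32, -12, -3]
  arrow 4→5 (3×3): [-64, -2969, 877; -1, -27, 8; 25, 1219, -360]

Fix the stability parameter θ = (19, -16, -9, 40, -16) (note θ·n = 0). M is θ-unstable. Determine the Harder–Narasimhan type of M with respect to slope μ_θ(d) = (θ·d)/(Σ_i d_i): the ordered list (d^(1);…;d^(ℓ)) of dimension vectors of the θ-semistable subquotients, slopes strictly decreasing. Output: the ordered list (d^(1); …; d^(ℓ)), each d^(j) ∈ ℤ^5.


Barcode: M ≅ I[1,5], I[2,2], I[2,4], I[2,5], I[5,5]. HN layers by μ_θ (5 steps, strictly decreasing):
  μ^(1)=40; μ^(2)=12; μ^(3)=-2; μ^(4)=-9; μ^(5)=-16

((0, 0, 0, 1, 0); (0, 0, 0, 2, 2); (1, 1, 1, 0, 0); (0, 0, 2, 0, 0); (0, 3, 0, 0, 1))


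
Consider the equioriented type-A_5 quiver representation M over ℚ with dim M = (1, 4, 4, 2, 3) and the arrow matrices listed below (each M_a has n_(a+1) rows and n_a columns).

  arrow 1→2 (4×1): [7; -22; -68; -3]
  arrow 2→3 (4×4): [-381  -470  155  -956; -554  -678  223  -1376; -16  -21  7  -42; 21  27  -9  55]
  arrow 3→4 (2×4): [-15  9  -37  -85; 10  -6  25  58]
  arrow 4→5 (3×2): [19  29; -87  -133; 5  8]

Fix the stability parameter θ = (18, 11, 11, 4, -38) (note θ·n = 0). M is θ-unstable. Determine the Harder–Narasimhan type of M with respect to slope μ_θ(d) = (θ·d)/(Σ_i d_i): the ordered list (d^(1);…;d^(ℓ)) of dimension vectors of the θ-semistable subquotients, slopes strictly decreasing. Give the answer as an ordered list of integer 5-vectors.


Interval decomposition of M: I[1,5], I[2,3]^2, I[2,5], I[5,5].
HN type (ℓ=4): μ^(1)=11; μ^(2)=6/5; μ^(3)=-3; μ^(4)=-38

((0, 2, 2, 0, 0); (1, 1, 1, 1, 1); (0, 1, 1, 1, 1); (0, 0, 0, 0, 1))


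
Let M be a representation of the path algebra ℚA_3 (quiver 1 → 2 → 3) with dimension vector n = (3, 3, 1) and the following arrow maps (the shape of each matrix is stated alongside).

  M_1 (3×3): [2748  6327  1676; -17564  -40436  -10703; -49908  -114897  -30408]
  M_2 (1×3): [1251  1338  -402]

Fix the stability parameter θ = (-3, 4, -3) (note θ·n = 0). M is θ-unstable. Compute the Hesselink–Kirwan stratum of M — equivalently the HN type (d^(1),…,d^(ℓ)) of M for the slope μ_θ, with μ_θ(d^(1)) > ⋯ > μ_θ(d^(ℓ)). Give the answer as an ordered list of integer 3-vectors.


Barcode: M ≅ I[1,1], I[1,2], I[1,3], I[2,2]. HN layers by μ_θ (3 steps, strictly decreasing):
  μ^(1)=4; μ^(2)=1/2; μ^(3)=-3

((0, 2, 0); (0, 1, 1); (3, 0, 0))


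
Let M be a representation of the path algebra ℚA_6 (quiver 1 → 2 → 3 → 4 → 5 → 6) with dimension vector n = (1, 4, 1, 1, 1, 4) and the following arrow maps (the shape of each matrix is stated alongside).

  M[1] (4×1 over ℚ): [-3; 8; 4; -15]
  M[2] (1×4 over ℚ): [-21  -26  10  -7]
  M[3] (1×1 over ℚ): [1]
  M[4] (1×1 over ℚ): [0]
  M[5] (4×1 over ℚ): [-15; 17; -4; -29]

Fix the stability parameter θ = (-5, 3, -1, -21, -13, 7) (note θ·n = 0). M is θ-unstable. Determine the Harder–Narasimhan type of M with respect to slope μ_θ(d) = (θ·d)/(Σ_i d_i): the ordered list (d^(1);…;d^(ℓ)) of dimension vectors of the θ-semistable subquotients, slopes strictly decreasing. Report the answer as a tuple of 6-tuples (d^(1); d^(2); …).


Via rank(M_{q-1}∘⋯∘M_p): M ≅ I[1,2], I[2,2]^2, I[2,4], I[5,6], I[6,6]^3.
μ_θ-semistable layers: μ^(1)=7; μ^(2)=3; μ^(3)=-5; μ^(4)=-19/3; μ^(5)=-13

((0, 0, 0, 0, 0, 4); (0, 3, 0, 0, 0, 0); (1, 0, 0, 0, 0, 0); (0, 1, 1, 1, 0, 0); (0, 0, 0, 0, 1, 0))


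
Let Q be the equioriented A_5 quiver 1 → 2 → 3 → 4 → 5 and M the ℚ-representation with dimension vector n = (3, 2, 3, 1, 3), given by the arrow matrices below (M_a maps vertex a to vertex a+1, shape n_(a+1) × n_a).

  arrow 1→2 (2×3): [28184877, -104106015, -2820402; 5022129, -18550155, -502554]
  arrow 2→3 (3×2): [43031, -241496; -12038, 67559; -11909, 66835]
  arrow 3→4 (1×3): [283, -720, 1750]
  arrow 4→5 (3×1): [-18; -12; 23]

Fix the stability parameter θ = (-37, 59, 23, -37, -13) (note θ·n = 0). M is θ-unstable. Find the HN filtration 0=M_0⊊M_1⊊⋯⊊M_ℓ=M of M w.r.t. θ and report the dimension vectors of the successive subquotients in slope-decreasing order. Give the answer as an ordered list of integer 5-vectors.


Barcode: M ≅ I[1,1]^2, I[1,5], I[2,3], I[3,3], I[5,5]^2. HN layers by μ_θ (5 steps, strictly decreasing):
  μ^(1)=41; μ^(2)=23; μ^(3)=8; μ^(4)=-13; μ^(5)=-37

((0, 1, 1, 0, 0); (0, 0, 1, 0, 0); (0, 1, 1, 1, 1); (0, 0, 0, 0, 2); (3, 0, 0, 0, 0))


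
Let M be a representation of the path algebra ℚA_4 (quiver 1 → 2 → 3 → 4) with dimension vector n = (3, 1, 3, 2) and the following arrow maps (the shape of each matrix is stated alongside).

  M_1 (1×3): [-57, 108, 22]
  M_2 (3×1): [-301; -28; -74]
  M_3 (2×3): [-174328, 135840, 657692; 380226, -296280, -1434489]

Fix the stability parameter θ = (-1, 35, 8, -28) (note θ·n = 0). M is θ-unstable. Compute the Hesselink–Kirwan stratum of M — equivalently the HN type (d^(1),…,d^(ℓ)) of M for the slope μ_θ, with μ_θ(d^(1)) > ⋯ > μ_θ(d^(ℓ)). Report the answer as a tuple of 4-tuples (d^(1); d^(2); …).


Via rank(M_{q-1}∘⋯∘M_p): M ≅ I[1,1]^2, I[1,3], I[3,3], I[3,4], I[4,4].
μ_θ-semistable layers: μ^(1)=43/2; μ^(2)=8; μ^(3)=-1; μ^(4)=-10; μ^(5)=-28

((0, 1, 1, 0); (0, 0, 1, 0); (3, 0, 0, 0); (0, 0, 1, 1); (0, 0, 0, 1))


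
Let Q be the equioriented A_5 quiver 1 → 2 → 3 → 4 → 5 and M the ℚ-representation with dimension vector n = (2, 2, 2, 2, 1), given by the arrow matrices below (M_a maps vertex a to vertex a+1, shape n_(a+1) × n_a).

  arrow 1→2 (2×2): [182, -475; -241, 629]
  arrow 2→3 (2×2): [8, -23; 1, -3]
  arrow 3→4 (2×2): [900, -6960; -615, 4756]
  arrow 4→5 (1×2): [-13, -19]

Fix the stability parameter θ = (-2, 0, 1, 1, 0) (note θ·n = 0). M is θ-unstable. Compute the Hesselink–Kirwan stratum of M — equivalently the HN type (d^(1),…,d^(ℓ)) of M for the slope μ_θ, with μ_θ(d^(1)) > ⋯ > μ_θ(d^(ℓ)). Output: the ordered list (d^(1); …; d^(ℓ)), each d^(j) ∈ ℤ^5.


Barcode: M ≅ I[1,3], I[1,5], I[4,4]. HN layers by μ_θ (4 steps, strictly decreasing):
  μ^(1)=1; μ^(2)=2/3; μ^(3)=0; μ^(4)=-2

((0, 0, 1, 1, 0); (0, 0, 1, 1, 1); (0, 2, 0, 0, 0); (2, 0, 0, 0, 0))


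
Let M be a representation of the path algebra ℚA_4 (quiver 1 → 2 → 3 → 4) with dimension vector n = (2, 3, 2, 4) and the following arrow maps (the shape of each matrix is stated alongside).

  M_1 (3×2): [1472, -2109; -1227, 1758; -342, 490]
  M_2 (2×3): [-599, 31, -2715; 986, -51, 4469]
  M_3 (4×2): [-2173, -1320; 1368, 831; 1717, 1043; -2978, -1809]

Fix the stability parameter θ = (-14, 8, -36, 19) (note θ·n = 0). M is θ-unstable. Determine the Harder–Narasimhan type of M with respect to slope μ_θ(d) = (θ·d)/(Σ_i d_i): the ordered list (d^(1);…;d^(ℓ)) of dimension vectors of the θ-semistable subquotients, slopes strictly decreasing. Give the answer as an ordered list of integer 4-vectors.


Barcode: M ≅ I[1,4]^2, I[2,2], I[4,4]^2. HN layers by μ_θ (3 steps, strictly decreasing):
  μ^(1)=19; μ^(2)=8; μ^(3)=-14

((0, 0, 0, 4); (0, 1, 0, 0); (2, 2, 2, 0))


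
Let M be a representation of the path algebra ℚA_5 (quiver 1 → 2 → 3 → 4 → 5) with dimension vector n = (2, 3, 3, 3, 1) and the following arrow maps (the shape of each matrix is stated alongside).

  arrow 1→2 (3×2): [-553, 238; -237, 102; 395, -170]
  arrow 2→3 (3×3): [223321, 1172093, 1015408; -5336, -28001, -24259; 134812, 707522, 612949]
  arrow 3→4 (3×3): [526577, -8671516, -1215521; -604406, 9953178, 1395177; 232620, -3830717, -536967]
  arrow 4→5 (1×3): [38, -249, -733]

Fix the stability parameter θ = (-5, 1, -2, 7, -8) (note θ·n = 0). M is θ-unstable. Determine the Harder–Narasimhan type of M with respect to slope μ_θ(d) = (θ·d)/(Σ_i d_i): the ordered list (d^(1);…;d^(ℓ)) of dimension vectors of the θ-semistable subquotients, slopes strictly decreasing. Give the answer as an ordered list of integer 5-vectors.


Interval decomposition of M: I[1,1], I[1,4], I[2,4], I[2,5].
HN type (ℓ=3): μ^(1)=7; μ^(2)=-1/2; μ^(3)=-5

((0, 0, 0, 2, 0); (0, 3, 3, 1, 1); (2, 0, 0, 0, 0))


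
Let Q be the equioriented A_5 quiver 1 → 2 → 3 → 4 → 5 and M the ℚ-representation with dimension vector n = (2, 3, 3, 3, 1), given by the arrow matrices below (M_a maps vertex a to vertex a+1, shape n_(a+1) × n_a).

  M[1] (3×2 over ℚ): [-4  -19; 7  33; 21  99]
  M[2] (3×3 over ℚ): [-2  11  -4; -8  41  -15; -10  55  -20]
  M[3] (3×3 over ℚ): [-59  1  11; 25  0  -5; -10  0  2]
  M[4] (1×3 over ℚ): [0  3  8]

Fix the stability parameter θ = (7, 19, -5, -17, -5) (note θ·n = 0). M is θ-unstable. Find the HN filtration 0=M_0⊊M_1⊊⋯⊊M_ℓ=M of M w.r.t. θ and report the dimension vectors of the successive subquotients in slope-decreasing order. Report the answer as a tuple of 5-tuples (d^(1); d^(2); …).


Interval decomposition of M: I[1,2], I[1,3], I[2,4], I[3,5], I[4,4].
HN type (ℓ=6): μ^(1)=19; μ^(2)=7; μ^(3)=-1; μ^(4)=-5; μ^(5)=-11; μ^(6)=-17

((0, 1, 0, 0, 0); (2, 1, 1, 0, 0); (0, 1, 1, 1, 0); (0, 0, 0, 0, 1); (0, 0, 1, 1, 0); (0, 0, 0, 1, 0))


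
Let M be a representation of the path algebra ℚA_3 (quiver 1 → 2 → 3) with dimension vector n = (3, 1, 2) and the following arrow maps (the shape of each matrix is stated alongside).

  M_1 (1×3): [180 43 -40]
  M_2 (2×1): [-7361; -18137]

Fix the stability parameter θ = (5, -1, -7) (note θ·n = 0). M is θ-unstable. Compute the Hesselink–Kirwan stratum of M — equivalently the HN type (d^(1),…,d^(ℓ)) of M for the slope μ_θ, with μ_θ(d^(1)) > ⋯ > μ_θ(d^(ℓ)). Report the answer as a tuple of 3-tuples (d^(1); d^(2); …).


Via rank(M_{q-1}∘⋯∘M_p): M ≅ I[1,1]^2, I[1,3], I[3,3].
μ_θ-semistable layers: μ^(1)=5; μ^(2)=-1; μ^(3)=-7

((2, 0, 0); (1, 1, 1); (0, 0, 1))


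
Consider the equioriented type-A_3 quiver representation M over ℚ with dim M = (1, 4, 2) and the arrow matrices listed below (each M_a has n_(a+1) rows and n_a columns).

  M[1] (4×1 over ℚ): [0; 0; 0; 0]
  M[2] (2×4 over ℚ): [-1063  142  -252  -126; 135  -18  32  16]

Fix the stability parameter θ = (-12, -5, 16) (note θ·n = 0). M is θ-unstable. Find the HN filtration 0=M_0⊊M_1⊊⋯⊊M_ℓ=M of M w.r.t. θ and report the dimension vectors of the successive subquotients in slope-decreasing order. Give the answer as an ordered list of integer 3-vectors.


Interval decomposition of M: I[1,1], I[2,2]^2, I[2,3]^2.
HN type (ℓ=3): μ^(1)=16; μ^(2)=-5; μ^(3)=-12

((0, 0, 2); (0, 4, 0); (1, 0, 0))


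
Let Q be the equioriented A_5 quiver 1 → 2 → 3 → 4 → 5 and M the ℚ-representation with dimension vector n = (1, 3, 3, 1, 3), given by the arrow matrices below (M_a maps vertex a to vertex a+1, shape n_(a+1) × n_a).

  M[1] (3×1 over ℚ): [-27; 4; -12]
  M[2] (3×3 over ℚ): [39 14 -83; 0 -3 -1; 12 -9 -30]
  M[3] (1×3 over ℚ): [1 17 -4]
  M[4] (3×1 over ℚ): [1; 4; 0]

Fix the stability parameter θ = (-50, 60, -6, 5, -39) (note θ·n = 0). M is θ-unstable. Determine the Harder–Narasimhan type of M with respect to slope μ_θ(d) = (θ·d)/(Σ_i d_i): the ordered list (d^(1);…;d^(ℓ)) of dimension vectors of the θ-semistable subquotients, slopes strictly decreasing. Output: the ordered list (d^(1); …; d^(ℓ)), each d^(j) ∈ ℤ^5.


Barcode: M ≅ I[1,5], I[2,3]^2, I[5,5]^2. HN layers by μ_θ (4 steps, strictly decreasing):
  μ^(1)=27; μ^(2)=5; μ^(3)=-39; μ^(4)=-50

((0, 2, 2, 0, 0); (0, 1, 1, 1, 1); (0, 0, 0, 0, 2); (1, 0, 0, 0, 0))


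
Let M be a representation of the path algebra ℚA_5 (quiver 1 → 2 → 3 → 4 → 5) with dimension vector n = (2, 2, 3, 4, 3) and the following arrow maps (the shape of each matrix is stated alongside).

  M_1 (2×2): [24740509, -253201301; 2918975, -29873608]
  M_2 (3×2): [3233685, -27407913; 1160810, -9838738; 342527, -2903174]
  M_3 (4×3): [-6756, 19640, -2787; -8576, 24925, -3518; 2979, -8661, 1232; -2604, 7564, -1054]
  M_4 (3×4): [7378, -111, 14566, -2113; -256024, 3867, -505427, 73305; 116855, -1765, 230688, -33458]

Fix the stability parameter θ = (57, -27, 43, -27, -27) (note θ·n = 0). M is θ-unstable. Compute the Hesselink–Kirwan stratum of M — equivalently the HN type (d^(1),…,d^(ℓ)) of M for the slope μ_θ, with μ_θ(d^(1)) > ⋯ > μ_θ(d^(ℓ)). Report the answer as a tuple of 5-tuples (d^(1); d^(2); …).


Via rank(M_{q-1}∘⋯∘M_p): M ≅ I[1,5]^2, I[3,5], I[4,4].
μ_θ-semistable layers: μ^(1)=19/5; μ^(2)=-11/3; μ^(3)=-27

((2, 2, 2, 2, 2); (0, 0, 1, 1, 1); (0, 0, 0, 1, 0))


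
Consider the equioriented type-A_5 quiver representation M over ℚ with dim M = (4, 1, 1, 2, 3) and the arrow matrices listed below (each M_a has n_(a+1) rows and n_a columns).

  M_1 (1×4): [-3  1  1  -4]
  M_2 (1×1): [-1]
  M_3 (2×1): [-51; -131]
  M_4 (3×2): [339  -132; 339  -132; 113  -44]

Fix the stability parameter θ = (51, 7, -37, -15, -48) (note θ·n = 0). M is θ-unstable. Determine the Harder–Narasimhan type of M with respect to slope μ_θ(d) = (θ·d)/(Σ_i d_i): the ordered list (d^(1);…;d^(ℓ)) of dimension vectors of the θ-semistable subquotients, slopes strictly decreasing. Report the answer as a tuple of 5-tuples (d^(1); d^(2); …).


Via rank(M_{q-1}∘⋯∘M_p): M ≅ I[1,1]^3, I[1,5], I[4,4], I[5,5]^2.
μ_θ-semistable layers: μ^(1)=51; μ^(2)=-42/5; μ^(3)=-15; μ^(4)=-48

((3, 0, 0, 0, 0); (1, 1, 1, 1, 1); (0, 0, 0, 1, 0); (0, 0, 0, 0, 2))


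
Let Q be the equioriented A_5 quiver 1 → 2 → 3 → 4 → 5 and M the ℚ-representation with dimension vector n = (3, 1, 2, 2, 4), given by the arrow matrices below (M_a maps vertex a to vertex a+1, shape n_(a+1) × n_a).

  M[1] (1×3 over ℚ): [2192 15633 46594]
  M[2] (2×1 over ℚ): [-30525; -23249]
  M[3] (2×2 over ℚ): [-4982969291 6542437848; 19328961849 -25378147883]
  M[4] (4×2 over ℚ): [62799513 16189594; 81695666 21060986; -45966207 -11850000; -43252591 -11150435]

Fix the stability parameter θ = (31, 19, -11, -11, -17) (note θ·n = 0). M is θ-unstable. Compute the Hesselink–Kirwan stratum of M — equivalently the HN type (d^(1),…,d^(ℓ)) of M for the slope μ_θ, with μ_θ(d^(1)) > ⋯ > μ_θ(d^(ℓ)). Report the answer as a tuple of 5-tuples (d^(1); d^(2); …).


Via rank(M_{q-1}∘⋯∘M_p): M ≅ I[1,1]^2, I[1,5], I[3,5], I[5,5]^2.
μ_θ-semistable layers: μ^(1)=31; μ^(2)=11/5; μ^(3)=-13; μ^(4)=-17

((2, 0, 0, 0, 0); (1, 1, 1, 1, 1); (0, 0, 1, 1, 1); (0, 0, 0, 0, 2))


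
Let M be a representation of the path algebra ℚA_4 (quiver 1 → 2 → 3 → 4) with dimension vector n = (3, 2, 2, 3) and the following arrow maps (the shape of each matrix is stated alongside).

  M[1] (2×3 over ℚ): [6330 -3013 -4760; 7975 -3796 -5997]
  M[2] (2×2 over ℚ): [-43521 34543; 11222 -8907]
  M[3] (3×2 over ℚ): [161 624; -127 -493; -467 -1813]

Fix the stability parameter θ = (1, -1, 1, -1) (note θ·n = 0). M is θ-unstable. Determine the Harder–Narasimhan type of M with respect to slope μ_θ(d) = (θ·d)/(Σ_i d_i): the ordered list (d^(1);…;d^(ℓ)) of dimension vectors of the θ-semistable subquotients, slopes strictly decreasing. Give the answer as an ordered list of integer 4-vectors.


Barcode: M ≅ I[1,1], I[1,4]^2, I[4,4]. HN layers by μ_θ (3 steps, strictly decreasing):
  μ^(1)=1; μ^(2)=0; μ^(3)=-1

((1, 0, 0, 0); (2, 2, 2, 2); (0, 0, 0, 1))


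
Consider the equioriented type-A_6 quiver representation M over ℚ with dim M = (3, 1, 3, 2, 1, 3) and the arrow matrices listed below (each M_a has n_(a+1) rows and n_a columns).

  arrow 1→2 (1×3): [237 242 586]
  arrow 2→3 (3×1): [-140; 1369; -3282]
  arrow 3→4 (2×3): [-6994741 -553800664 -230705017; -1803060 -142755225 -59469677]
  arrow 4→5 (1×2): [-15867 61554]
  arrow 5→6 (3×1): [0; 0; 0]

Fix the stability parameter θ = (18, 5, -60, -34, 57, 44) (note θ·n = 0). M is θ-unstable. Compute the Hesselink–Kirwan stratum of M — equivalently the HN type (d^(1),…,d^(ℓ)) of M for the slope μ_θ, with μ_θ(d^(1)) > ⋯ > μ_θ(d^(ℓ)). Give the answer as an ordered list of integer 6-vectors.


Via rank(M_{q-1}∘⋯∘M_p): M ≅ I[1,1]^2, I[1,4], I[3,3], I[3,5], I[6,6]^3.
μ_θ-semistable layers: μ^(1)=57; μ^(2)=44; μ^(3)=18; μ^(4)=-71/4; μ^(5)=-34; μ^(6)=-60

((0, 0, 0, 0, 1, 0); (0, 0, 0, 0, 0, 3); (2, 0, 0, 0, 0, 0); (1, 1, 1, 1, 0, 0); (0, 0, 0, 1, 0, 0); (0, 0, 2, 0, 0, 0))


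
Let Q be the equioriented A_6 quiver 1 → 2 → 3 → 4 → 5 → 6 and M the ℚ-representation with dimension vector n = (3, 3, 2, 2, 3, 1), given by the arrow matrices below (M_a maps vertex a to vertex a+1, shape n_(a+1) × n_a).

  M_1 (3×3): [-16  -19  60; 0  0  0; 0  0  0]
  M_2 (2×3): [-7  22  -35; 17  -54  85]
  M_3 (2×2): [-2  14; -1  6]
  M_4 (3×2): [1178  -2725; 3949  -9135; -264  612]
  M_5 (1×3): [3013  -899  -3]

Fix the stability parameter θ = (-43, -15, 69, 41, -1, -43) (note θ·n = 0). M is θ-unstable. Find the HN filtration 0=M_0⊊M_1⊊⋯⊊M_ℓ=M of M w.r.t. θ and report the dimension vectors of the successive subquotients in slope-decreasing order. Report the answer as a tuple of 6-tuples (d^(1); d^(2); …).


Interval decomposition of M: I[1,1]^2, I[1,6], I[2,2], I[2,5], I[5,5].
HN type (ℓ=5): μ^(1)=109/3; μ^(2)=33/2; μ^(3)=-1; μ^(4)=-15; μ^(5)=-43

((0, 0, 1, 1, 1, 0); (0, 0, 1, 1, 1, 1); (0, 0, 0, 0, 1, 0); (0, 3, 0, 0, 0, 0); (3, 0, 0, 0, 0, 0))


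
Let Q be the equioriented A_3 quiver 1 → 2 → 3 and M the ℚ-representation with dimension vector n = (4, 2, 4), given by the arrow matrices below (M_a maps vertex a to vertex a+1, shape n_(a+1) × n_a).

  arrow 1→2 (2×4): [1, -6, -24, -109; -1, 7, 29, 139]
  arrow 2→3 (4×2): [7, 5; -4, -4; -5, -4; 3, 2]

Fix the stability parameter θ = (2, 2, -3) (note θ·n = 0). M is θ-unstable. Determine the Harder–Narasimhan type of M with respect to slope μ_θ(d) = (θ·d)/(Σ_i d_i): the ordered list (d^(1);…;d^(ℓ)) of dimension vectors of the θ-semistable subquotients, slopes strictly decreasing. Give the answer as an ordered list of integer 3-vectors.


Via rank(M_{q-1}∘⋯∘M_p): M ≅ I[1,1]^2, I[1,3]^2, I[3,3]^2.
μ_θ-semistable layers: μ^(1)=2; μ^(2)=1/3; μ^(3)=-3

((2, 0, 0); (2, 2, 2); (0, 0, 2))


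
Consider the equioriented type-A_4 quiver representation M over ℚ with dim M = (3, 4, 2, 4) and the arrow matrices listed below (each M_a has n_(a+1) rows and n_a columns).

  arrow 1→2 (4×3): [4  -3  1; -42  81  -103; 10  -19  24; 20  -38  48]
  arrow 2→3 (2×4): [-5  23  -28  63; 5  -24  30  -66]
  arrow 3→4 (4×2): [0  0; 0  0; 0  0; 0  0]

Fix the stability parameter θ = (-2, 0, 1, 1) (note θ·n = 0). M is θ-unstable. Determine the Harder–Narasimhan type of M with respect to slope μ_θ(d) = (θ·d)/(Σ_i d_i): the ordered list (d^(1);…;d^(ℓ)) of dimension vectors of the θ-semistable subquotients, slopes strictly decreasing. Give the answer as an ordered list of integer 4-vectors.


Via rank(M_{q-1}∘⋯∘M_p): M ≅ I[1,2], I[1,3]^2, I[2,2], I[4,4]^4.
μ_θ-semistable layers: μ^(1)=1; μ^(2)=0; μ^(3)=-2

((0, 0, 2, 4); (0, 4, 0, 0); (3, 0, 0, 0))


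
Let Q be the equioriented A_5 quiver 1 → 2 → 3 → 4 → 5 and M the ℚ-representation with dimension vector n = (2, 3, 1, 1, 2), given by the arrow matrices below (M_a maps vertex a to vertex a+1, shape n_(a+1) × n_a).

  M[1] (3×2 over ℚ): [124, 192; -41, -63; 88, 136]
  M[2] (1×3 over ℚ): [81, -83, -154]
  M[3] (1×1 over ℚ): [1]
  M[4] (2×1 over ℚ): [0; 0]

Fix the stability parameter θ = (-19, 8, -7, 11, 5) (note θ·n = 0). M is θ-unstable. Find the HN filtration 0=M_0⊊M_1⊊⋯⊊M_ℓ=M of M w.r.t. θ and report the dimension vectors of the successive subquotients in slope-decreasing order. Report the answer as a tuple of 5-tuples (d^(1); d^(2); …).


Interval decomposition of M: I[1,2], I[1,4], I[2,2], I[5,5]^2.
HN type (ℓ=5): μ^(1)=11; μ^(2)=8; μ^(3)=5; μ^(4)=1/2; μ^(5)=-19

((0, 0, 0, 1, 0); (0, 2, 0, 0, 0); (0, 0, 0, 0, 2); (0, 1, 1, 0, 0); (2, 0, 0, 0, 0))
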